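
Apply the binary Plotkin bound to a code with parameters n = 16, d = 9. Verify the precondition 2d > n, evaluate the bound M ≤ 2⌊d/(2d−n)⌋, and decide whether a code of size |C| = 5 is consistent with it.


Plotkin bound M ≤ 8; given |C| = 5 ≤ bound (satisfied).

Check applicability: 2d = 18, n = 16.
2d − n = 2 > 0, so Plotkin applies.
Compute d/(2d−n) = 9/2 ≈ 4.5000.
⌊d/(2d−n)⌋ = 4.
Plotkin bound: M ≤ 2·4 = 8.
Given |C| = 5, check: satisfied.
This |C| is below the Plotkin bound.


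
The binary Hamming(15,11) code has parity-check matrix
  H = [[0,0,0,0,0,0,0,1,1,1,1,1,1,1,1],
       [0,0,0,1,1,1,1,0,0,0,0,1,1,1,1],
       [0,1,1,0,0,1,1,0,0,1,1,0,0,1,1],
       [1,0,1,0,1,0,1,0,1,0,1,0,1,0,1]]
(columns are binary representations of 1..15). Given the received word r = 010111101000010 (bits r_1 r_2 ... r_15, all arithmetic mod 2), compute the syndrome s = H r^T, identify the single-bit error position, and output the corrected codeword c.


s = (0, 1, 0, 1)^T, error position = 5, corrected codeword c = 010101101000010

Compute s = H r^T mod 2 one row at a time:
  s_1 = 0 + 1 + 0 + 0 + 0 + 0 + 1 + 0 = 2 ≡ 0 (mod 2).
  s_2 = 1 + 1 + 1 + 1 + 0 + 0 + 1 + 0 = 5 ≡ 1 (mod 2).
  s_3 = 1 + 0 + 1 + 1 + 0 + 0 + 1 + 0 = 4 ≡ 0 (mod 2).
  s_4 = 0 + 0 + 1 + 1 + 1 + 0 + 0 + 0 = 3 ≡ 1 (mod 2).
s = (0, 1, 0, 1)^T — this equals column 5 of H (binary 0101), so error is at position 5.
Correct: flip bit 5 of r = 010111101000010 to get c = 010101101000010.


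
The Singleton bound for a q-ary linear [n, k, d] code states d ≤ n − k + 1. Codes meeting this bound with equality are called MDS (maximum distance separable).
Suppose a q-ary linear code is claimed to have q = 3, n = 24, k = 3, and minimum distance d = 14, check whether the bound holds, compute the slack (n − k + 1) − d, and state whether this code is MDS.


Singleton RHS = n − k + 1 = 22, slack = 8, bound satisfied, not MDS.

Singleton bound: d ≤ n − k + 1.
Here n = 24, k = 3, so n − k + 1 = 22.
Given d = 14, check d ≤ 22: YES.
Slack = (n − k + 1) − d = 8.
The code is NOT MDS (slack = 8 > 0).
Description: the claimed parameters are [24, 3, 14]_3; such a code would be non-MDS.


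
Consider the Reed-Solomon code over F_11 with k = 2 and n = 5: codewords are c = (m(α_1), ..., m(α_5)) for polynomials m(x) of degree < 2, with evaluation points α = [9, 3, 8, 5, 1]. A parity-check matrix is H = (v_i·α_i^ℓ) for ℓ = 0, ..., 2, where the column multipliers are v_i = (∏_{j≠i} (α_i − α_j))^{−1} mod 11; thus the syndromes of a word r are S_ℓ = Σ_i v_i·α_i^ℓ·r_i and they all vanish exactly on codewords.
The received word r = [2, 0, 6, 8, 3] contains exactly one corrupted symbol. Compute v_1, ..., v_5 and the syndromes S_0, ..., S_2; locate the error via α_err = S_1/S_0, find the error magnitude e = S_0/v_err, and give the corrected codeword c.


S = (6, 4, 10), error at position 3, error magnitude e = 8, c = [2, 0, 9, 8, 3].

Step 1: column multipliers v_i = (∏_{j≠i}(α_i − α_j))^{−1} mod 11.
  i = 1 (α = 9): (9−3)(9−8)(9−5)(9−1) = 6·1·4·8 = 192 ≡ 5, so v_1 = 5^{−1} = 9 (mod 11).
  i = 2 (α = 3): (3−9)(3−8)(3−5)(3−1) = (−6)·(−5)·(−2)·2 = −120 ≡ 1, so v_2 = 1^{−1} = 1 (mod 11).
  i = 3 (α = 8): (8−9)(8−3)(8−5)(8−1) = (−1)·5·3·7 = −105 ≡ 5, so v_3 = 5^{−1} = 9 (mod 11).
  i = 4 (α = 5): (5−9)(5−3)(5−8)(5−1) = (−4)·2·(−3)·4 = 96 ≡ 8, so v_4 = 8^{−1} = 7 (mod 11).
  i = 5 (α = 1): (1−9)(1−3)(1−8)(1−5) = (−8)·(−2)·(−7)·(−4) = 448 ≡ 8, so v_5 = 8^{−1} = 7 (mod 11).
  v = [9, 1, 9, 7, 7].
Step 2: syndromes of r = [2, 0, 6, 8, 3] (all sums mod 11).
  S_0 = Σ v_i r_i = 9·2 + 1·0 + 9·6 + 7·8 + 7·3 = 149 ≡ 6.
  S_1 = Σ v_i α_i r_i = 9·9·2 + 1·3·0 + 9·8·6 + 7·5·8 + 7·1·3 = 895 ≡ 4.
  α_i^2 mod 11 = [4, 9, 9, 3, 1].
  S_2 = Σ v_i α_i^2 r_i = 9·4·2 + 1·9·0 + 9·9·6 + 7·3·8 + 7·1·3 = 747 ≡ 10.
  S = (6, 4, 10) ≠ 0, so r is not a codeword (an error is present).
Step 3: locate the error. For a single error e at position i, S_ℓ = v_i·e·α_i^ℓ, so α_err = S_1/S_0.
  S_0^{−1} = 6^{−1} = 2 (mod 11), so α_err = 4·2 = 8 ≡ 8 = α_3. Error position i = 3.
  Consistency check: S_2/S_1 = 10·3 = 30 ≡ 8 = α_err ✓ (single-error assumption holds).
Step 4: error magnitude e = S_0/v_3 = S_0·∏_{j≠3}(α_3 − α_j) = 6·5 = 30 ≡ 8 (mod 11).
Step 5: correct position 3: c_3 = r_3 − e = 6 − 8 ≡ 9 (mod 11). Hence c = [2, 0, 9, 8, 3].
  Check: interpolating c through the α_i gives m(x) = 10 + 4·x (degree < 2) with m(α_i) = c_i for every i, so c is indeed a codeword.


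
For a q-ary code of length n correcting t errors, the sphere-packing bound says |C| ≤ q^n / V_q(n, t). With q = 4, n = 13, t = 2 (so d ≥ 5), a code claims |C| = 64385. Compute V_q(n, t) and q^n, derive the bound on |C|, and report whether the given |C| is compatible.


V_q(n, t) = 742, q^n = 67108864, Hamming bound = 90443, |C| = 64385 ≤ bound (satisfied).

Step 1: Compute V_q(n, t) = Σ_{j=0}^2 C(n, j) (q−1)^j.
  j = 0: C(13,0)·(3)^0 = 1·1 = 1.
  j = 1: C(13,1)·(3)^1 = 13·3 = 39.
  j = 2: C(13,2)·(3)^2 = 78·9 = 702.
  V_q(n, t) = 1 + 39 + 702 = 742.
Step 2: q^n = 4^13 = 67108864.
Step 3: Hamming bound ⌊q^n / V_q(n,t)⌋ = ⌊67108864/742⌋ = 90443.
Step 4: Compare |C| = 64385 to 90443: satisfied.
The claimed |C| lies below the Hamming bound.


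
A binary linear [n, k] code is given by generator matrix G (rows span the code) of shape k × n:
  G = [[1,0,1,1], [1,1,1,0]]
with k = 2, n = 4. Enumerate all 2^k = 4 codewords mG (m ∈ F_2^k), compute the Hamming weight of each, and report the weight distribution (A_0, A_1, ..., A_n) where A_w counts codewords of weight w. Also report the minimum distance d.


Weight distribution: A_0 = 1, A_2 = 1, A_3 = 2. Minimum distance d = 2.

Enumerate all 2^2 = 4 messages m ∈ F_2^2.
For each, compute codeword c = mG in F_2^4, then tally its weight.
  m = 00 → c = 0000, weight = 0.
  m = 10 → c = 1011, weight = 3.
  m = 01 → c = 1110, weight = 3.
  m = 11 → c = 0101, weight = 2.
Tally weights:
  weight 0: 1 codewords.
  weight 2: 1 codewords.
  weight 3: 2 codewords.
Minimum distance d = smallest w > 0 with A_w > 0 = 2.
Sanity: Σ A_w = 4 = 2^2 = 4 ✓.


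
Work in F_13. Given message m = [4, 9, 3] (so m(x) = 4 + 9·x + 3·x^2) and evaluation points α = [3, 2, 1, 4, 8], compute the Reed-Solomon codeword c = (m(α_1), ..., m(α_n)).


c = [6, 8, 3, 10, 8]

Message polynomial: m(x) = 4 + 9·x + 3·x^2 (mod 13).
For each evaluation point α_i, compute m(α_i) mod 13:
  α_1 = 3: Horner steps 3 → 5 → 6, so m(3) = 6.
  α_2 = 2: Horner steps 3 → 2 → 8, so m(2) = 8.
  α_3 = 1: Horner steps 3 → 12 → 3, so m(1) = 3.
  α_4 = 4: Horner steps 3 → 8 → 10, so m(4) = 10.
  α_5 = 8: Horner steps 3 → 7 → 8, so m(8) = 8.
Codeword c = [6, 8, 3, 10, 8] ∈ F_13^5.


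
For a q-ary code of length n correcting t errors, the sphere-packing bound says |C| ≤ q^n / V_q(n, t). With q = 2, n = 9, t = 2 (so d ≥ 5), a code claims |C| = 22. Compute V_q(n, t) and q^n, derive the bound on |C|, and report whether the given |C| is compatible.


V_q(n, t) = 46, q^n = 512, Hamming bound = 11, |C| = 22 > bound (violated).

Step 1: Compute V_q(n, t) = Σ_{j=0}^2 C(n, j) (q−1)^j.
  j = 0: C(9,0)·(1)^0 = 1·1 = 1.
  j = 1: C(9,1)·(1)^1 = 9·1 = 9.
  j = 2: C(9,2)·(1)^2 = 36·1 = 36.
  V_q(n, t) = 1 + 9 + 36 = 46.
Step 2: q^n = 2^9 = 512.
Step 3: Hamming bound ⌊q^n / V_q(n,t)⌋ = ⌊512/46⌋ = 11.
Step 4: Compare |C| = 22 to 11: violated.
The claimed |C| lies above the Hamming bound, so no 2-ary code of length 9 with d ≥ 5 can have 22 codewords.


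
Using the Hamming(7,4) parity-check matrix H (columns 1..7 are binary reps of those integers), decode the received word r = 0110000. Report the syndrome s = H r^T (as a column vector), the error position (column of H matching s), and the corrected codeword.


s = (0, 0, 1)^T, error position = 1, corrected codeword c = 1110000

Compute s = H r^T mod 2 one row at a time:
  s_1 = 0 + 0 + 0 + 0 = 0 ≡ 0 (mod 2).
  s_2 = 1 + 1 + 0 + 0 = 2 ≡ 0 (mod 2).
  s_3 = 0 + 1 + 0 + 0 = 1 ≡ 1 (mod 2).
s = (0, 0, 1)^T — this equals column 1 of H (binary 001), so error is at position 1.
Correct: flip bit 1 of r = 0110000 to get c = 1110000.


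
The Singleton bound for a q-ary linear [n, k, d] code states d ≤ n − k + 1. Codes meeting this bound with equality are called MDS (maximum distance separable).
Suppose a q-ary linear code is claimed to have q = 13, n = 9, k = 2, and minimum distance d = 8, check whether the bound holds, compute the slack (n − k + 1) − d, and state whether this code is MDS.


Singleton RHS = n − k + 1 = 8, slack = 0, bound satisfied, MDS.

Singleton bound: d ≤ n − k + 1.
Here n = 9, k = 2, so n − k + 1 = 8.
Given d = 8, check d ≤ 8: YES.
Slack = (n − k + 1) − d = 0.
The code is MDS (slack = 0).
Description: the claimed parameters are [9, 2, 8]_13; such a code would be MDS (meets Singleton bound).


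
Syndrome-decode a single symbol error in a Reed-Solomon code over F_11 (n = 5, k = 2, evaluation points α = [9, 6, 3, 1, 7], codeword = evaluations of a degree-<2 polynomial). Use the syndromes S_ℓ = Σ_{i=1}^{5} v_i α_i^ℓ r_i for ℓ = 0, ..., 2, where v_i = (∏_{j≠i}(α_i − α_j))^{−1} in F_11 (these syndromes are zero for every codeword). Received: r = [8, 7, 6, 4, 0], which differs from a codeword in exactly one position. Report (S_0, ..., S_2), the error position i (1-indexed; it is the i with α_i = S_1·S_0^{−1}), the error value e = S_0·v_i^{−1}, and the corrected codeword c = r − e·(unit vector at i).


S = (4, 4, 4), error at position 4, error magnitude e = 6, c = [8, 7, 6, 9, 0].

Step 1: column multipliers v_i = (∏_{j≠i}(α_i − α_j))^{−1} mod 11.
  i = 1 (α = 9): (9−6)(9−3)(9−1)(9−7) = 3·6·8·2 = 288 ≡ 2, so v_1 = 2^{−1} = 6 (mod 11).
  i = 2 (α = 6): (6−9)(6−3)(6−1)(6−7) = (−3)·3·5·(−1) = 45 ≡ 1, so v_2 = 1^{−1} = 1 (mod 11).
  i = 3 (α = 3): (3−9)(3−6)(3−1)(3−7) = (−6)·(−3)·2·(−4) = −144 ≡ 10, so v_3 = 10^{−1} = 10 (mod 11).
  i = 4 (α = 1): (1−9)(1−6)(1−3)(1−7) = (−8)·(−5)·(−2)·(−6) = 480 ≡ 7, so v_4 = 7^{−1} = 8 (mod 11).
  i = 5 (α = 7): (7−9)(7−6)(7−3)(7−1) = (−2)·1·4·6 = −48 ≡ 7, so v_5 = 7^{−1} = 8 (mod 11).
  v = [6, 1, 10, 8, 8].
Step 2: syndromes of r = [8, 7, 6, 4, 0] (all sums mod 11).
  S_0 = Σ v_i r_i = 6·8 + 1·7 + 10·6 + 8·4 + 8·0 = 147 ≡ 4.
  S_1 = Σ v_i α_i r_i = 6·9·8 + 1·6·7 + 10·3·6 + 8·1·4 + 8·7·0 = 686 ≡ 4.
  α_i^2 mod 11 = [4, 3, 9, 1, 5].
  S_2 = Σ v_i α_i^2 r_i = 6·4·8 + 1·3·7 + 10·9·6 + 8·1·4 + 8·5·0 = 785 ≡ 4.
  S = (4, 4, 4) ≠ 0, so r is not a codeword (an error is present).
Step 3: locate the error. For a single error e at position i, S_ℓ = v_i·e·α_i^ℓ, so α_err = S_1/S_0.
  S_0^{−1} = 4^{−1} = 3 (mod 11), so α_err = 4·3 = 12 ≡ 1 = α_4. Error position i = 4.
  Consistency check: S_2/S_1 = 4·3 = 12 ≡ 1 = α_err ✓ (single-error assumption holds).
Step 4: error magnitude e = S_0/v_4 = S_0·∏_{j≠4}(α_4 − α_j) = 4·7 = 28 ≡ 6 (mod 11).
Step 5: correct position 4: c_4 = r_4 − e = 4 − 6 ≡ 9 (mod 11). Hence c = [8, 7, 6, 9, 0].
  Check: interpolating c through the α_i gives m(x) = 5 + 4·x (degree < 2) with m(α_i) = c_i for every i, so c is indeed a codeword.


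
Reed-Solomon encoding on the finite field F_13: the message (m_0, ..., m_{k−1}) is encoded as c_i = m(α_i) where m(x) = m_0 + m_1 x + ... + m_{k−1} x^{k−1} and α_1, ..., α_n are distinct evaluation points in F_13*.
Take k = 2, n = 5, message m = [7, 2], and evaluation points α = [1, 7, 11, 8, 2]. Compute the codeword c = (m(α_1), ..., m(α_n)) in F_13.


c = [9, 8, 3, 10, 11]

Message polynomial: m(x) = 7 + 2·x (mod 13).
For each evaluation point α_i, compute m(α_i) mod 13:
  α_1 = 1: Horner steps 2 → 9, so m(1) = 9.
  α_2 = 7: Horner steps 2 → 8, so m(7) = 8.
  α_3 = 11: Horner steps 2 → 3, so m(11) = 3.
  α_4 = 8: Horner steps 2 → 10, so m(8) = 10.
  α_5 = 2: Horner steps 2 → 11, so m(2) = 11.
Codeword c = [9, 8, 3, 10, 11] ∈ F_13^5.


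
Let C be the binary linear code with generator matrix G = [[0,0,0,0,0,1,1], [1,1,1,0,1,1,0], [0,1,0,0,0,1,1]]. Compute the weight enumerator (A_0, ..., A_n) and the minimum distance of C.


Weight distribution: A_0 = 1, A_1 = 1, A_2 = 1, A_3 = 1, A_4 = 2, A_5 = 2. Minimum distance d = 1.

Enumerate all 2^3 = 8 messages m ∈ F_2^3.
For each, compute codeword c = mG in F_2^7, then tally its weight.
  m = 000 → c = 0000000, weight = 0.
  m = 100 → c = 0000011, weight = 2.
  m = 010 → c = 1110110, weight = 5.
  m = 110 → c = 1110101, weight = 5.
  m = 001 → c = 0100011, weight = 3.
  m = 101 → c = 0100000, weight = 1.
  m = 011 → c = 1010101, weight = 4.
  m = 111 → c = 1010110, weight = 4.
Tally weights:
  weight 0: 1 codewords.
  weight 1: 1 codewords.
  weight 2: 1 codewords.
  weight 3: 1 codewords.
  weight 4: 2 codewords.
  weight 5: 2 codewords.
Minimum distance d = smallest w > 0 with A_w > 0 = 1.
Sanity: Σ A_w = 8 = 2^3 = 8 ✓.


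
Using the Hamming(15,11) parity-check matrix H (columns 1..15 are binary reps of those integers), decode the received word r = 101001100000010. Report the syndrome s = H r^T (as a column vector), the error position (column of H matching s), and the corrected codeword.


s = (1, 1, 0, 1)^T, error position = 13, corrected codeword c = 101001100000110

Compute s = H r^T mod 2 one row at a time:
  s_1 = 0 + 0 + 0 + 0 + 0 + 0 + 1 + 0 = 1 ≡ 1 (mod 2).
  s_2 = 0 + 0 + 1 + 1 + 0 + 0 + 1 + 0 = 3 ≡ 1 (mod 2).
  s_3 = 0 + 1 + 1 + 1 + 0 + 0 + 1 + 0 = 4 ≡ 0 (mod 2).
  s_4 = 1 + 1 + 0 + 1 + 0 + 0 + 0 + 0 = 3 ≡ 1 (mod 2).
s = (1, 1, 0, 1)^T — this equals column 13 of H (binary 1101), so error is at position 13.
Correct: flip bit 13 of r = 101001100000010 to get c = 101001100000110.


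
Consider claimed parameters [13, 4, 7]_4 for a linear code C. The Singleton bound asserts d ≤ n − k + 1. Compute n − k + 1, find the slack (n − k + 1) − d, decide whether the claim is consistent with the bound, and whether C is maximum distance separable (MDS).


Singleton RHS = n − k + 1 = 10, slack = 3, bound satisfied, not MDS.

Singleton bound: d ≤ n − k + 1.
Here n = 13, k = 4, so n − k + 1 = 10.
Given d = 7, check d ≤ 10: YES.
Slack = (n − k + 1) − d = 3.
The code is NOT MDS (slack = 3 > 0).
Description: the claimed parameters are [13, 4, 7]_4; such a code would be non-MDS.


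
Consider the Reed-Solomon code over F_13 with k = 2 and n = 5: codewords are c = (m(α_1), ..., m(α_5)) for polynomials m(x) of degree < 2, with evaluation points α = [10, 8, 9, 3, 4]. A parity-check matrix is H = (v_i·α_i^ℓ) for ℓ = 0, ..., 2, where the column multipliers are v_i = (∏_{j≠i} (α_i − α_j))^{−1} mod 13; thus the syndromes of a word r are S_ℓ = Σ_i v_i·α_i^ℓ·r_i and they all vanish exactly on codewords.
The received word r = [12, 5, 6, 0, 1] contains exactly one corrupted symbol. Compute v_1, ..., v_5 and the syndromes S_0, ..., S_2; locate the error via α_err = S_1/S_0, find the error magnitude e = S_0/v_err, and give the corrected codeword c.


S = (3, 4, 1), error at position 1, error magnitude e = 5, c = [7, 5, 6, 0, 1].

Step 1: column multipliers v_i = (∏_{j≠i}(α_i − α_j))^{−1} mod 13.
  i = 1 (α = 10): (10−8)(10−9)(10−3)(10−4) = 2·1·7·6 = 84 ≡ 6, so v_1 = 6^{−1} = 11 (mod 13).
  i = 2 (α = 8): (8−10)(8−9)(8−3)(8−4) = (−2)·(−1)·5·4 = 40 ≡ 1, so v_2 = 1^{−1} = 1 (mod 13).
  i = 3 (α = 9): (9−10)(9−8)(9−3)(9−4) = (−1)·1·6·5 = −30 ≡ 9, so v_3 = 9^{−1} = 3 (mod 13).
  i = 4 (α = 3): (3−10)(3−8)(3−9)(3−4) = (−7)·(−5)·(−6)·(−1) = 210 ≡ 2, so v_4 = 2^{−1} = 7 (mod 13).
  i = 5 (α = 4): (4−10)(4−8)(4−9)(4−3) = (−6)·(−4)·(−5)·1 = −120 ≡ 10, so v_5 = 10^{−1} = 4 (mod 13).
  v = [11, 1, 3, 7, 4].
Step 2: syndromes of r = [12, 5, 6, 0, 1] (all sums mod 13).
  S_0 = Σ v_i r_i = 11·12 + 1·5 + 3·6 + 7·0 + 4·1 = 159 ≡ 3.
  S_1 = Σ v_i α_i r_i = 11·10·12 + 1·8·5 + 3·9·6 + 7·3·0 + 4·4·1 = 1538 ≡ 4.
  α_i^2 mod 13 = [9, 12, 3, 9, 3].
  S_2 = Σ v_i α_i^2 r_i = 11·9·12 + 1·12·5 + 3·3·6 + 7·9·0 + 4·3·1 = 1314 ≡ 1.
  S = (3, 4, 1) ≠ 0, so r is not a codeword (an error is present).
Step 3: locate the error. For a single error e at position i, S_ℓ = v_i·e·α_i^ℓ, so α_err = S_1/S_0.
  S_0^{−1} = 3^{−1} = 9 (mod 13), so α_err = 4·9 = 36 ≡ 10 = α_1. Error position i = 1.
  Consistency check: S_2/S_1 = 1·10 = 10 ≡ 10 = α_err ✓ (single-error assumption holds).
Step 4: error magnitude e = S_0/v_1 = S_0·∏_{j≠1}(α_1 − α_j) = 3·6 = 18 ≡ 5 (mod 13).
Step 5: correct position 1: c_1 = r_1 − e = 12 − 5 ≡ 7 (mod 13). Hence c = [7, 5, 6, 0, 1].
  Check: interpolating c through the α_i gives m(x) = 10 + 1·x (degree < 2) with m(α_i) = c_i for every i, so c is indeed a codeword.


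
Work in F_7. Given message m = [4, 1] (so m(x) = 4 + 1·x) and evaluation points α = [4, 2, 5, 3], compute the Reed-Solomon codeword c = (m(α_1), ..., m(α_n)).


c = [1, 6, 2, 0]

Message polynomial: m(x) = 4 + 1·x (mod 7).
For each evaluation point α_i, compute m(α_i) mod 7:
  α_1 = 4: Horner steps 1 → 1, so m(4) = 1.
  α_2 = 2: Horner steps 1 → 6, so m(2) = 6.
  α_3 = 5: Horner steps 1 → 2, so m(5) = 2.
  α_4 = 3: Horner steps 1 → 0, so m(3) = 0.
Codeword c = [1, 6, 2, 0] ∈ F_7^4.


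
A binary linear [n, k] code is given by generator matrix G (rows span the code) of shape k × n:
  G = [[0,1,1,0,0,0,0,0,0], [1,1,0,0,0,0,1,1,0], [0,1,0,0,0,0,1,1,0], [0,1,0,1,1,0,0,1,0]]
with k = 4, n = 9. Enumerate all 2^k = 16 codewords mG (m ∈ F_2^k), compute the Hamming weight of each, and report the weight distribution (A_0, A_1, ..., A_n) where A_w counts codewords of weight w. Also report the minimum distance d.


Weight distribution: A_0 = 1, A_1 = 1, A_2 = 1, A_3 = 4, A_4 = 5, A_5 = 3, A_6 = 1. Minimum distance d = 1.

Enumerate all 2^4 = 16 messages m ∈ F_2^4.
For each, compute codeword c = mG in F_2^9, then tally its weight.
  m = 0000 → c = 000000000, weight = 0.
  m = 1000 → c = 011000000, weight = 2.
  m = 0100 → c = 110000110, weight = 4.
  m = 1100 → c = 101000110, weight = 4.
  m = 0010 → c = 010000110, weight = 3.
  m = 1010 → c = 001000110, weight = 3.
  m = 0110 → c = 100000000, weight = 1.
  m = 1110 → c = 111000000, weight = 3.
  m = 0001 → c = 010110010, weight = 4.
  m = 1001 → c = 001110010, weight = 4.
  m = 0101 → c = 100110100, weight = 4.
  m = 1101 → c = 111110100, weight = 6.
  m = 0011 → c = 000110100, weight = 3.
  m = 1011 → c = 011110100, weight = 5.
  m = 0111 → c = 110110010, weight = 5.
  m = 1111 → c = 101110010, weight = 5.
Tally weights:
  weight 0: 1 codewords.
  weight 1: 1 codewords.
  weight 2: 1 codewords.
  weight 3: 4 codewords.
  weight 4: 5 codewords.
  weight 5: 3 codewords.
  weight 6: 1 codewords.
Minimum distance d = smallest w > 0 with A_w > 0 = 1.
Sanity: Σ A_w = 16 = 2^4 = 16 ✓.


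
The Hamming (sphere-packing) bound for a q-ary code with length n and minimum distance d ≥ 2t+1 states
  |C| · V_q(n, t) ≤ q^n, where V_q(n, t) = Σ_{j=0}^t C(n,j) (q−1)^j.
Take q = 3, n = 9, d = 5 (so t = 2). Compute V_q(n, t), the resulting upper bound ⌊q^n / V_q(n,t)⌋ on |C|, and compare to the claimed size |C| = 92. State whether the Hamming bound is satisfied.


V_q(n, t) = 163, q^n = 19683, Hamming bound = 120, |C| = 92 ≤ bound (satisfied).

Step 1: Compute V_q(n, t) = Σ_{j=0}^2 C(n, j) (q−1)^j.
  j = 0: C(9,0)·(2)^0 = 1·1 = 1.
  j = 1: C(9,1)·(2)^1 = 9·2 = 18.
  j = 2: C(9,2)·(2)^2 = 36·4 = 144.
  V_q(n, t) = 1 + 18 + 144 = 163.
Step 2: q^n = 3^9 = 19683.
Step 3: Hamming bound ⌊q^n / V_q(n,t)⌋ = ⌊19683/163⌋ = 120.
Step 4: Compare |C| = 92 to 120: satisfied.
The claimed |C| lies below the Hamming bound.


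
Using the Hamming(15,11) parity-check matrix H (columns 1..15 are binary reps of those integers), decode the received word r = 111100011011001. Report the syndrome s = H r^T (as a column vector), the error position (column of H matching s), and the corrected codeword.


s = (1, 1, 0, 1)^T, error position = 13, corrected codeword c = 111100011011101

Compute s = H r^T mod 2 one row at a time:
  s_1 = 1 + 1 + 0 + 1 + 1 + 0 + 0 + 1 = 5 ≡ 1 (mod 2).
  s_2 = 1 + 0 + 0 + 0 + 1 + 0 + 0 + 1 = 3 ≡ 1 (mod 2).
  s_3 = 1 + 1 + 0 + 0 + 0 + 1 + 0 + 1 = 4 ≡ 0 (mod 2).
  s_4 = 1 + 1 + 0 + 0 + 1 + 1 + 0 + 1 = 5 ≡ 1 (mod 2).
s = (1, 1, 0, 1)^T — this equals column 13 of H (binary 1101), so error is at position 13.
Correct: flip bit 13 of r = 111100011011001 to get c = 111100011011101.


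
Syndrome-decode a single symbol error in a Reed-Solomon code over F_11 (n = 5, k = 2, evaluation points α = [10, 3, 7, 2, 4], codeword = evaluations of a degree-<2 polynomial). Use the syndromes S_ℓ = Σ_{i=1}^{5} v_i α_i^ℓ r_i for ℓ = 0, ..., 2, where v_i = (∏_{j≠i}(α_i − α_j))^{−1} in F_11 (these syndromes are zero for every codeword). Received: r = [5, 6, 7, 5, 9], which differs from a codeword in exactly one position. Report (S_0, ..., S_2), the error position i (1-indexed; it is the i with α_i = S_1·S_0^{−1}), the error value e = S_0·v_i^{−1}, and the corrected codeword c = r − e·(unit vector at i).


S = (8, 5, 10), error at position 4, error magnitude e = 2, c = [5, 6, 7, 3, 9].

Step 1: column multipliers v_i = (∏_{j≠i}(α_i − α_j))^{−1} mod 11.
  i = 1 (α = 10): (10−3)(10−7)(10−2)(10−4) = 7·3·8·6 = 1008 ≡ 7, so v_1 = 7^{−1} = 8 (mod 11).
  i = 2 (α = 3): (3−10)(3−7)(3−2)(3−4) = (−7)·(−4)·1·(−1) = −28 ≡ 5, so v_2 = 5^{−1} = 9 (mod 11).
  i = 3 (α = 7): (7−10)(7−3)(7−2)(7−4) = (−3)·4·5·3 = −180 ≡ 7, so v_3 = 7^{−1} = 8 (mod 11).
  i = 4 (α = 2): (2−10)(2−3)(2−7)(2−4) = (−8)·(−1)·(−5)·(−2) = 80 ≡ 3, so v_4 = 3^{−1} = 4 (mod 11).
  i = 5 (α = 4): (4−10)(4−3)(4−7)(4−2) = (−6)·1·(−3)·2 = 36 ≡ 3, so v_5 = 3^{−1} = 4 (mod 11).
  v = [8, 9, 8, 4, 4].
Step 2: syndromes of r = [5, 6, 7, 5, 9] (all sums mod 11).
  S_0 = Σ v_i r_i = 8·5 + 9·6 + 8·7 + 4·5 + 4·9 = 206 ≡ 8.
  S_1 = Σ v_i α_i r_i = 8·10·5 + 9·3·6 + 8·7·7 + 4·2·5 + 4·4·9 = 1138 ≡ 5.
  α_i^2 mod 11 = [1, 9, 5, 4, 5].
  S_2 = Σ v_i α_i^2 r_i = 8·1·5 + 9·9·6 + 8·5·7 + 4·4·5 + 4·5·9 = 1066 ≡ 10.
  S = (8, 5, 10) ≠ 0, so r is not a codeword (an error is present).
Step 3: locate the error. For a single error e at position i, S_ℓ = v_i·e·α_i^ℓ, so α_err = S_1/S_0.
  S_0^{−1} = 8^{−1} = 7 (mod 11), so α_err = 5·7 = 35 ≡ 2 = α_4. Error position i = 4.
  Consistency check: S_2/S_1 = 10·9 = 90 ≡ 2 = α_err ✓ (single-error assumption holds).
Step 4: error magnitude e = S_0/v_4 = S_0·∏_{j≠4}(α_4 − α_j) = 8·3 = 24 ≡ 2 (mod 11).
Step 5: correct position 4: c_4 = r_4 − e = 5 − 2 ≡ 3 (mod 11). Hence c = [5, 6, 7, 3, 9].
  Check: interpolating c through the α_i gives m(x) = 8 + 3·x (degree < 2) with m(α_i) = c_i for every i, so c is indeed a codeword.


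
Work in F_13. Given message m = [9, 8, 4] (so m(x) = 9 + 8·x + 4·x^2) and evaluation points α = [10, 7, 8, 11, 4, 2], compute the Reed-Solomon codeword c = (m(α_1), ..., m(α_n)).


c = [8, 1, 4, 9, 1, 2]

Message polynomial: m(x) = 9 + 8·x + 4·x^2 (mod 13).
For each evaluation point α_i, compute m(α_i) mod 13:
  α_1 = 10: Horner steps 4 → 9 → 8, so m(10) = 8.
  α_2 = 7: Horner steps 4 → 10 → 1, so m(7) = 1.
  α_3 = 8: Horner steps 4 → 1 → 4, so m(8) = 4.
  α_4 = 11: Horner steps 4 → 0 → 9, so m(11) = 9.
  α_5 = 4: Horner steps 4 → 11 → 1, so m(4) = 1.
  α_6 = 2: Horner steps 4 → 3 → 2, so m(2) = 2.
Codeword c = [8, 1, 4, 9, 1, 2] ∈ F_13^6.


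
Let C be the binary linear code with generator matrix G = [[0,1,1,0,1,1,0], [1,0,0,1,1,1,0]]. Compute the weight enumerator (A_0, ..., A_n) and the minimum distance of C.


Weight distribution: A_0 = 1, A_4 = 3. Minimum distance d = 4.

Enumerate all 2^2 = 4 messages m ∈ F_2^2.
For each, compute codeword c = mG in F_2^7, then tally its weight.
  m = 00 → c = 0000000, weight = 0.
  m = 10 → c = 0110110, weight = 4.
  m = 01 → c = 1001110, weight = 4.
  m = 11 → c = 1111000, weight = 4.
Tally weights:
  weight 0: 1 codewords.
  weight 4: 3 codewords.
Minimum distance d = smallest w > 0 with A_w > 0 = 4.
Sanity: Σ A_w = 4 = 2^2 = 4 ✓.


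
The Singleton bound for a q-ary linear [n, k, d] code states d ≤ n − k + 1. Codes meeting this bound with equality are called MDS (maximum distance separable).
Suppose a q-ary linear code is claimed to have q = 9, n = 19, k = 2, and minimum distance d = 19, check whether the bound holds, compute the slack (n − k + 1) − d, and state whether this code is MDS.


Singleton RHS = n − k + 1 = 18, slack = -1, bound violated (no such code; not MDS).

Singleton bound: d ≤ n − k + 1.
Here n = 19, k = 2, so n − k + 1 = 18.
Given d = 19, check d ≤ 18: NO.
Slack = (n − k + 1) − d = -1.
The slack is negative: d = 19 exceeds n − k + 1 = 18 by 1, so the Singleton bound is violated and no linear [19, 2, 19]_9 code can exist. In particular it is not MDS (MDS requires d = n − k + 1 exactly).
Description: the claimed parameters are [19, 2, 19]_9; such a code would be impossible (violates the Singleton bound).


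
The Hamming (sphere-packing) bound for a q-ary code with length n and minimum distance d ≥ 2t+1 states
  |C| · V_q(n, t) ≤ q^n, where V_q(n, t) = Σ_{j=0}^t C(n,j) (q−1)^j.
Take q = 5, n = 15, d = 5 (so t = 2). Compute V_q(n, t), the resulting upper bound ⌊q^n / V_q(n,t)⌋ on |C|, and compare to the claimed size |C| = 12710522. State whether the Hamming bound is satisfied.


V_q(n, t) = 1741, q^n = 30517578125, Hamming bound = 17528764, |C| = 12710522 ≤ bound (satisfied).

Step 1: Compute V_q(n, t) = Σ_{j=0}^2 C(n, j) (q−1)^j.
  j = 0: C(15,0)·(4)^0 = 1·1 = 1.
  j = 1: C(15,1)·(4)^1 = 15·4 = 60.
  j = 2: C(15,2)·(4)^2 = 105·16 = 1680.
  V_q(n, t) = 1 + 60 + 1680 = 1741.
Step 2: q^n = 5^15 = 30517578125.
Step 3: Hamming bound ⌊q^n / V_q(n,t)⌋ = ⌊30517578125/1741⌋ = 17528764.
Step 4: Compare |C| = 12710522 to 17528764: satisfied.
The claimed |C| lies below the Hamming bound.


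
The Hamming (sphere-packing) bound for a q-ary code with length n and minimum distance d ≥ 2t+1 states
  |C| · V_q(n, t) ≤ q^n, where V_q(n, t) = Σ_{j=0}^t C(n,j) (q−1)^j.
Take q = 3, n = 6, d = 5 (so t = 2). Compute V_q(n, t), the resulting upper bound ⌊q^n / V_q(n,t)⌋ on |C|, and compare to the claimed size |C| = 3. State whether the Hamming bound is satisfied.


V_q(n, t) = 73, q^n = 729, Hamming bound = 9, |C| = 3 ≤ bound (satisfied).

Step 1: Compute V_q(n, t) = Σ_{j=0}^2 C(n, j) (q−1)^j.
  j = 0: C(6,0)·(2)^0 = 1·1 = 1.
  j = 1: C(6,1)·(2)^1 = 6·2 = 12.
  j = 2: C(6,2)·(2)^2 = 15·4 = 60.
  V_q(n, t) = 1 + 12 + 60 = 73.
Step 2: q^n = 3^6 = 729.
Step 3: Hamming bound ⌊q^n / V_q(n,t)⌋ = ⌊729/73⌋ = 9.
Step 4: Compare |C| = 3 to 9: satisfied.
The claimed |C| lies below the Hamming bound.


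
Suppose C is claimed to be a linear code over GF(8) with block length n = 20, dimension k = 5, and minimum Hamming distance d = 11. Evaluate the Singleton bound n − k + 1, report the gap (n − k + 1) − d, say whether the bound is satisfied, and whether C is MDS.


Singleton RHS = n − k + 1 = 16, slack = 5, bound satisfied, not MDS.

Singleton bound: d ≤ n − k + 1.
Here n = 20, k = 5, so n − k + 1 = 16.
Given d = 11, check d ≤ 16: YES.
Slack = (n − k + 1) − d = 5.
The code is NOT MDS (slack = 5 > 0).
Description: the claimed parameters are [20, 5, 11]_8; such a code would be non-MDS.


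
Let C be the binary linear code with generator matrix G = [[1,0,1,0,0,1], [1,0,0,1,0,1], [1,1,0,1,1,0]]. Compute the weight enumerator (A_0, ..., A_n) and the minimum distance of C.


Weight distribution: A_0 = 1, A_2 = 1, A_3 = 3, A_4 = 2, A_5 = 1. Minimum distance d = 2.

Enumerate all 2^3 = 8 messages m ∈ F_2^3.
For each, compute codeword c = mG in F_2^6, then tally its weight.
  m = 000 → c = 000000, weight = 0.
  m = 100 → c = 101001, weight = 3.
  m = 010 → c = 100101, weight = 3.
  m = 110 → c = 001100, weight = 2.
  m = 001 → c = 110110, weight = 4.
  m = 101 → c = 011111, weight = 5.
  m = 011 → c = 010011, weight = 3.
  m = 111 → c = 111010, weight = 4.
Tally weights:
  weight 0: 1 codewords.
  weight 2: 1 codewords.
  weight 3: 3 codewords.
  weight 4: 2 codewords.
  weight 5: 1 codewords.
Minimum distance d = smallest w > 0 with A_w > 0 = 2.
Sanity: Σ A_w = 8 = 2^3 = 8 ✓.


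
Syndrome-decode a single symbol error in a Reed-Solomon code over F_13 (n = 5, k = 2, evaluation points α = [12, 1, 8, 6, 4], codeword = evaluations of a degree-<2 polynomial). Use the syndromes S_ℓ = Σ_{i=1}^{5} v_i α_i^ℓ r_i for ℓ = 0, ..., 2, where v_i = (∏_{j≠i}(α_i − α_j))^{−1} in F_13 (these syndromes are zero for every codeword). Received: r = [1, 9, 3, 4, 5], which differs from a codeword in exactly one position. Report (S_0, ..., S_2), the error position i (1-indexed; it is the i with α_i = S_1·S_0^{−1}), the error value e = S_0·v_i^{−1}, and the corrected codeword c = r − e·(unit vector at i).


S = (2, 2, 2), error at position 2, error magnitude e = 9, c = [1, 0, 3, 4, 5].

Step 1: column multipliers v_i = (∏_{j≠i}(α_i − α_j))^{−1} mod 13.
  i = 1 (α = 12): (12−1)(12−8)(12−6)(12−4) = 11·4·6·8 = 2112 ≡ 6, so v_1 = 6^{−1} = 11 (mod 13).
  i = 2 (α = 1): (1−12)(1−8)(1−6)(1−4) = (−11)·(−7)·(−5)·(−3) = 1155 ≡ 11, so v_2 = 11^{−1} = 6 (mod 13).
  i = 3 (α = 8): (8−12)(8−1)(8−6)(8−4) = (−4)·7·2·4 = −224 ≡ 10, so v_3 = 10^{−1} = 4 (mod 13).
  i = 4 (α = 6): (6−12)(6−1)(6−8)(6−4) = (−6)·5·(−2)·2 = 120 ≡ 3, so v_4 = 3^{−1} = 9 (mod 13).
  i = 5 (α = 4): (4−12)(4−1)(4−8)(4−6) = (−8)·3·(−4)·(−2) = −192 ≡ 3, so v_5 = 3^{−1} = 9 (mod 13).
  v = [11, 6, 4, 9, 9].
Step 2: syndromes of r = [1, 9, 3, 4, 5] (all sums mod 13).
  S_0 = Σ v_i r_i = 11·1 + 6·9 + 4·3 + 9·4 + 9·5 = 158 ≡ 2.
  S_1 = Σ v_i α_i r_i = 11·12·1 + 6·1·9 + 4·8·3 + 9·6·4 + 9·4·5 = 678 ≡ 2.
  α_i^2 mod 13 = [1, 1, 12, 10, 3].
  S_2 = Σ v_i α_i^2 r_i = 11·1·1 + 6·1·9 + 4·12·3 + 9·10·4 + 9·3·5 = 704 ≡ 2.
  S = (2, 2, 2) ≠ 0, so r is not a codeword (an error is present).
Step 3: locate the error. For a single error e at position i, S_ℓ = v_i·e·α_i^ℓ, so α_err = S_1/S_0.
  S_0^{−1} = 2^{−1} = 7 (mod 13), so α_err = 2·7 = 14 ≡ 1 = α_2. Error position i = 2.
  Consistency check: S_2/S_1 = 2·7 = 14 ≡ 1 = α_err ✓ (single-error assumption holds).
Step 4: error magnitude e = S_0/v_2 = S_0·∏_{j≠2}(α_2 − α_j) = 2·11 = 22 ≡ 9 (mod 13).
Step 5: correct position 2: c_2 = r_2 − e = 9 − 9 ≡ 0 (mod 13). Hence c = [1, 0, 3, 4, 5].
  Check: interpolating c through the α_i gives m(x) = 7 + 6·x (degree < 2) with m(α_i) = c_i for every i, so c is indeed a codeword.


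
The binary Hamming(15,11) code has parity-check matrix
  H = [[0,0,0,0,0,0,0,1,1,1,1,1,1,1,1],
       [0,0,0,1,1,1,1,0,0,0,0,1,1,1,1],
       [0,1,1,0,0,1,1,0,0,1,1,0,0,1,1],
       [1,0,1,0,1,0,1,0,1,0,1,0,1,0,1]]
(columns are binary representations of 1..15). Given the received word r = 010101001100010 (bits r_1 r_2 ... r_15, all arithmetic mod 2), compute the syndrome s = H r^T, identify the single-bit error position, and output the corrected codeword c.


s = (1, 1, 0, 1)^T, error position = 13, corrected codeword c = 010101001100110

Compute s = H r^T mod 2 one row at a time:
  s_1 = 0 + 1 + 1 + 0 + 0 + 0 + 1 + 0 = 3 ≡ 1 (mod 2).
  s_2 = 1 + 0 + 1 + 0 + 0 + 0 + 1 + 0 = 3 ≡ 1 (mod 2).
  s_3 = 1 + 0 + 1 + 0 + 1 + 0 + 1 + 0 = 4 ≡ 0 (mod 2).
  s_4 = 0 + 0 + 0 + 0 + 1 + 0 + 0 + 0 = 1 ≡ 1 (mod 2).
s = (1, 1, 0, 1)^T — this equals column 13 of H (binary 1101), so error is at position 13.
Correct: flip bit 13 of r = 010101001100010 to get c = 010101001100110.


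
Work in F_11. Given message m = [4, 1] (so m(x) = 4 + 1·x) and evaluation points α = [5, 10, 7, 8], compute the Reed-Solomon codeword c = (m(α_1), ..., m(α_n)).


c = [9, 3, 0, 1]

Message polynomial: m(x) = 4 + 1·x (mod 11).
For each evaluation point α_i, compute m(α_i) mod 11:
  α_1 = 5: Horner steps 1 → 9, so m(5) = 9.
  α_2 = 10: Horner steps 1 → 3, so m(10) = 3.
  α_3 = 7: Horner steps 1 → 0, so m(7) = 0.
  α_4 = 8: Horner steps 1 → 1, so m(8) = 1.
Codeword c = [9, 3, 0, 1] ∈ F_11^4.


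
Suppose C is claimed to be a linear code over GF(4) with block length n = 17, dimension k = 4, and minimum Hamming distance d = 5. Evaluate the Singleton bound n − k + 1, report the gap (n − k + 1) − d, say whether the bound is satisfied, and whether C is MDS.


Singleton RHS = n − k + 1 = 14, slack = 9, bound satisfied, not MDS.

Singleton bound: d ≤ n − k + 1.
Here n = 17, k = 4, so n − k + 1 = 14.
Given d = 5, check d ≤ 14: YES.
Slack = (n − k + 1) − d = 9.
The code is NOT MDS (slack = 9 > 0).
Description: the claimed parameters are [17, 4, 5]_4; such a code would be non-MDS.


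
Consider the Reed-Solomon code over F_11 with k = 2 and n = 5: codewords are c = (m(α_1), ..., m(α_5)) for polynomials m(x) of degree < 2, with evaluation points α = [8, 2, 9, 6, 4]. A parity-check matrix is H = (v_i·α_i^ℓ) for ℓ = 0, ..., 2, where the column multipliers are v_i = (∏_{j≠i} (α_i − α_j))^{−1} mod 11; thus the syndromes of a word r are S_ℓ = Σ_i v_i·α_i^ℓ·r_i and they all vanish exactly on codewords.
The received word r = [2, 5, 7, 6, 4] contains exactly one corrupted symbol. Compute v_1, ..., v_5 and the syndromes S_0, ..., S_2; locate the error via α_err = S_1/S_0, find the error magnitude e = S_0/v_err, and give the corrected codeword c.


S = (9, 10, 5), error at position 4, error magnitude e = 3, c = [2, 5, 7, 3, 4].

Step 1: column multipliers v_i = (∏_{j≠i}(α_i − α_j))^{−1} mod 11.
  i = 1 (α = 8): (8−2)(8−9)(8−6)(8−4) = 6·(−1)·2·4 = −48 ≡ 7, so v_1 = 7^{−1} = 8 (mod 11).
  i = 2 (α = 2): (2−8)(2−9)(2−6)(2−4) = (−6)·(−7)·(−4)·(−2) = 336 ≡ 6, so v_2 = 6^{−1} = 2 (mod 11).
  i = 3 (α = 9): (9−8)(9−2)(9−6)(9−4) = 1·7·3·5 = 105 ≡ 6, so v_3 = 6^{−1} = 2 (mod 11).
  i = 4 (α = 6): (6−8)(6−2)(6−9)(6−4) = (−2)·4·(−3)·2 = 48 ≡ 4, so v_4 = 4^{−1} = 3 (mod 11).
  i = 5 (α = 4): (4−8)(4−2)(4−9)(4−6) = (−4)·2·(−5)·(−2) = −80 ≡ 8, so v_5 = 8^{−1} = 7 (mod 11).
  v = [8, 2, 2, 3, 7].
Step 2: syndromes of r = [2, 5, 7, 6, 4] (all sums mod 11).
  S_0 = Σ v_i r_i = 8·2 + 2·5 + 2·7 + 3·6 + 7·4 = 86 ≡ 9.
  S_1 = Σ v_i α_i r_i = 8·8·2 + 2·2·5 + 2·9·7 + 3·6·6 + 7·4·4 = 494 ≡ 10.
  α_i^2 mod 11 = [9, 4, 4, 3, 5].
  S_2 = Σ v_i α_i^2 r_i = 8·9·2 + 2·4·5 + 2·4·7 + 3·3·6 + 7·5·4 = 434 ≡ 5.
  S = (9, 10, 5) ≠ 0, so r is not a codeword (an error is present).
Step 3: locate the error. For a single error e at position i, S_ℓ = v_i·e·α_i^ℓ, so α_err = S_1/S_0.
  S_0^{−1} = 9^{−1} = 5 (mod 11), so α_err = 10·5 = 50 ≡ 6 = α_4. Error position i = 4.
  Consistency check: S_2/S_1 = 5·10 = 50 ≡ 6 = α_err ✓ (single-error assumption holds).
Step 4: error magnitude e = S_0/v_4 = S_0·∏_{j≠4}(α_4 − α_j) = 9·4 = 36 ≡ 3 (mod 11).
Step 5: correct position 4: c_4 = r_4 − e = 6 − 3 ≡ 3 (mod 11). Hence c = [2, 5, 7, 3, 4].
  Check: interpolating c through the α_i gives m(x) = 6 + 5·x (degree < 2) with m(α_i) = c_i for every i, so c is indeed a codeword.


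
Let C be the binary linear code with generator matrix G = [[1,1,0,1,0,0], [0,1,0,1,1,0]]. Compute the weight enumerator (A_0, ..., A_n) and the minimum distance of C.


Weight distribution: A_0 = 1, A_2 = 1, A_3 = 2. Minimum distance d = 2.

Enumerate all 2^2 = 4 messages m ∈ F_2^2.
For each, compute codeword c = mG in F_2^6, then tally its weight.
  m = 00 → c = 000000, weight = 0.
  m = 10 → c = 110100, weight = 3.
  m = 01 → c = 010110, weight = 3.
  m = 11 → c = 100010, weight = 2.
Tally weights:
  weight 0: 1 codewords.
  weight 2: 1 codewords.
  weight 3: 2 codewords.
Minimum distance d = smallest w > 0 with A_w > 0 = 2.
Sanity: Σ A_w = 4 = 2^2 = 4 ✓.


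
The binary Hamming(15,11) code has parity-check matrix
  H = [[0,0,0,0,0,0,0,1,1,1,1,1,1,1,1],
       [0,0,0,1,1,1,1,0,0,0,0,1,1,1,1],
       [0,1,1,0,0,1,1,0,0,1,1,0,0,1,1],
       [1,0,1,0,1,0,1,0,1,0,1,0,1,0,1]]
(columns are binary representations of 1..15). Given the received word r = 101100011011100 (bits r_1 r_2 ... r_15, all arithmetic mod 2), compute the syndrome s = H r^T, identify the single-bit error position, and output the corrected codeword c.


s = (1, 1, 0, 1)^T, error position = 13, corrected codeword c = 101100011011000

Compute s = H r^T mod 2 one row at a time:
  s_1 = 1 + 1 + 0 + 1 + 1 + 1 + 0 + 0 = 5 ≡ 1 (mod 2).
  s_2 = 1 + 0 + 0 + 0 + 1 + 1 + 0 + 0 = 3 ≡ 1 (mod 2).
  s_3 = 0 + 1 + 0 + 0 + 0 + 1 + 0 + 0 = 2 ≡ 0 (mod 2).
  s_4 = 1 + 1 + 0 + 0 + 1 + 1 + 1 + 0 = 5 ≡ 1 (mod 2).
s = (1, 1, 0, 1)^T — this equals column 13 of H (binary 1101), so error is at position 13.
Correct: flip bit 13 of r = 101100011011100 to get c = 101100011011000.


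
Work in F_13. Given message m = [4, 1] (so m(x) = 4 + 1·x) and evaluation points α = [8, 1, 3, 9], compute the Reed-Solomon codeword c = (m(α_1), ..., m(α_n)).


c = [12, 5, 7, 0]

Message polynomial: m(x) = 4 + 1·x (mod 13).
For each evaluation point α_i, compute m(α_i) mod 13:
  α_1 = 8: Horner steps 1 → 12, so m(8) = 12.
  α_2 = 1: Horner steps 1 → 5, so m(1) = 5.
  α_3 = 3: Horner steps 1 → 7, so m(3) = 7.
  α_4 = 9: Horner steps 1 → 0, so m(9) = 0.
Codeword c = [12, 5, 7, 0] ∈ F_13^4.


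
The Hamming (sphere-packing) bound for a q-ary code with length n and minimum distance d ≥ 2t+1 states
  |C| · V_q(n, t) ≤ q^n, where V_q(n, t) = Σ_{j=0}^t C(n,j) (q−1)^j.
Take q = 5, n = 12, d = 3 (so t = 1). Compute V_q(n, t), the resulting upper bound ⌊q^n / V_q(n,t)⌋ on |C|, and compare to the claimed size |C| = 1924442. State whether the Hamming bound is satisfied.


V_q(n, t) = 49, q^n = 244140625, Hamming bound = 4982461, |C| = 1924442 ≤ bound (satisfied).

Step 1: Compute V_q(n, t) = Σ_{j=0}^1 C(n, j) (q−1)^j.
  j = 0: C(12,0)·(4)^0 = 1·1 = 1.
  j = 1: C(12,1)·(4)^1 = 12·4 = 48.
  V_q(n, t) = 1 + 48 = 49.
Step 2: q^n = 5^12 = 244140625.
Step 3: Hamming bound ⌊q^n / V_q(n,t)⌋ = ⌊244140625/49⌋ = 4982461.
Step 4: Compare |C| = 1924442 to 4982461: satisfied.
The claimed |C| lies below the Hamming bound.


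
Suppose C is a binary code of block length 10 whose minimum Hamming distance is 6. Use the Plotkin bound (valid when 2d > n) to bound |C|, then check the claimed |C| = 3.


Plotkin bound M ≤ 6; given |C| = 3 ≤ bound (satisfied).

Check applicability: 2d = 12, n = 10.
2d − n = 2 > 0, so Plotkin applies.
Compute d/(2d−n) = 6/2 ≈ 3.0000.
⌊d/(2d−n)⌋ = 3.
Plotkin bound: M ≤ 2·3 = 6.
Given |C| = 3, check: satisfied.
This |C| is below the Plotkin bound.


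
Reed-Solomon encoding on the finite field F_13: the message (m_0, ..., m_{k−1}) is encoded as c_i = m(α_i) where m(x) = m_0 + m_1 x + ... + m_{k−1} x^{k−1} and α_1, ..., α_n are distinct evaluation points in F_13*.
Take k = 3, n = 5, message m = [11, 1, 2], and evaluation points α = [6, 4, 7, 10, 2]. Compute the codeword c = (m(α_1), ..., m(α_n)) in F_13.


c = [11, 8, 12, 0, 8]

Message polynomial: m(x) = 11 + 1·x + 2·x^2 (mod 13).
For each evaluation point α_i, compute m(α_i) mod 13:
  α_1 = 6: Horner steps 2 → 0 → 11, so m(6) = 11.
  α_2 = 4: Horner steps 2 → 9 → 8, so m(4) = 8.
  α_3 = 7: Horner steps 2 → 2 → 12, so m(7) = 12.
  α_4 = 10: Horner steps 2 → 8 → 0, so m(10) = 0.
  α_5 = 2: Horner steps 2 → 5 → 8, so m(2) = 8.
Codeword c = [11, 8, 12, 0, 8] ∈ F_13^5.
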